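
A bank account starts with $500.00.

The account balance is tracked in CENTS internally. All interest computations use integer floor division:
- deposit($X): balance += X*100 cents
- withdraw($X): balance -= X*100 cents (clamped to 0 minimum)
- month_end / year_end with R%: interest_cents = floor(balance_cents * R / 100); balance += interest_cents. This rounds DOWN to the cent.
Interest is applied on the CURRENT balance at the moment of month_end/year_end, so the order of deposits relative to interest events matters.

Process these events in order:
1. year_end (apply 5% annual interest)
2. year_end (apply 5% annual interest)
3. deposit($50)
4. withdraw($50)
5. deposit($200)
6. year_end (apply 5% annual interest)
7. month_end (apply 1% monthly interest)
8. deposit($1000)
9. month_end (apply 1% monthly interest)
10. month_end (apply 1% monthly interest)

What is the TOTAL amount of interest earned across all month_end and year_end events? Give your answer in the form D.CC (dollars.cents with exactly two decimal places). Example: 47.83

Answer: 132.79

Derivation:
After 1 (year_end (apply 5% annual interest)): balance=$525.00 total_interest=$25.00
After 2 (year_end (apply 5% annual interest)): balance=$551.25 total_interest=$51.25
After 3 (deposit($50)): balance=$601.25 total_interest=$51.25
After 4 (withdraw($50)): balance=$551.25 total_interest=$51.25
After 5 (deposit($200)): balance=$751.25 total_interest=$51.25
After 6 (year_end (apply 5% annual interest)): balance=$788.81 total_interest=$88.81
After 7 (month_end (apply 1% monthly interest)): balance=$796.69 total_interest=$96.69
After 8 (deposit($1000)): balance=$1796.69 total_interest=$96.69
After 9 (month_end (apply 1% monthly interest)): balance=$1814.65 total_interest=$114.65
After 10 (month_end (apply 1% monthly interest)): balance=$1832.79 total_interest=$132.79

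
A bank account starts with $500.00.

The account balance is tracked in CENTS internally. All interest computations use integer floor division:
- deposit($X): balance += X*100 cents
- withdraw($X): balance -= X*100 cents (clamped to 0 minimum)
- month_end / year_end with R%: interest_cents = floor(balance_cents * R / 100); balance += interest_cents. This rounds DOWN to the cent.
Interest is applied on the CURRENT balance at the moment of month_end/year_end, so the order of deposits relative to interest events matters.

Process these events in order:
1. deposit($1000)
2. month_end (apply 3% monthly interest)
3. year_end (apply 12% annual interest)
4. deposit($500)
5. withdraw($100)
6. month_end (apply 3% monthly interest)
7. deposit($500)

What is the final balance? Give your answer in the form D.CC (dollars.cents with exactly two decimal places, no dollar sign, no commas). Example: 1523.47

After 1 (deposit($1000)): balance=$1500.00 total_interest=$0.00
After 2 (month_end (apply 3% monthly interest)): balance=$1545.00 total_interest=$45.00
After 3 (year_end (apply 12% annual interest)): balance=$1730.40 total_interest=$230.40
After 4 (deposit($500)): balance=$2230.40 total_interest=$230.40
After 5 (withdraw($100)): balance=$2130.40 total_interest=$230.40
After 6 (month_end (apply 3% monthly interest)): balance=$2194.31 total_interest=$294.31
After 7 (deposit($500)): balance=$2694.31 total_interest=$294.31

Answer: 2694.31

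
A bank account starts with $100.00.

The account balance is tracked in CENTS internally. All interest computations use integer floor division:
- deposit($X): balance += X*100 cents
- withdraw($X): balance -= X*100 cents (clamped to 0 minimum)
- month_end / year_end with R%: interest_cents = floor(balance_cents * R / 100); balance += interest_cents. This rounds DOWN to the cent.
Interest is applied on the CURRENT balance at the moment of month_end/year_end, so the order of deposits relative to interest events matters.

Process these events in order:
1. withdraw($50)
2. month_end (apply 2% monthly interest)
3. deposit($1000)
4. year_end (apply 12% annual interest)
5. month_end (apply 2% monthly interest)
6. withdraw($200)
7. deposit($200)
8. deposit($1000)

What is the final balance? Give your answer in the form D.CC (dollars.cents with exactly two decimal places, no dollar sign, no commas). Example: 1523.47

Answer: 2200.66

Derivation:
After 1 (withdraw($50)): balance=$50.00 total_interest=$0.00
After 2 (month_end (apply 2% monthly interest)): balance=$51.00 total_interest=$1.00
After 3 (deposit($1000)): balance=$1051.00 total_interest=$1.00
After 4 (year_end (apply 12% annual interest)): balance=$1177.12 total_interest=$127.12
After 5 (month_end (apply 2% monthly interest)): balance=$1200.66 total_interest=$150.66
After 6 (withdraw($200)): balance=$1000.66 total_interest=$150.66
After 7 (deposit($200)): balance=$1200.66 total_interest=$150.66
After 8 (deposit($1000)): balance=$2200.66 total_interest=$150.66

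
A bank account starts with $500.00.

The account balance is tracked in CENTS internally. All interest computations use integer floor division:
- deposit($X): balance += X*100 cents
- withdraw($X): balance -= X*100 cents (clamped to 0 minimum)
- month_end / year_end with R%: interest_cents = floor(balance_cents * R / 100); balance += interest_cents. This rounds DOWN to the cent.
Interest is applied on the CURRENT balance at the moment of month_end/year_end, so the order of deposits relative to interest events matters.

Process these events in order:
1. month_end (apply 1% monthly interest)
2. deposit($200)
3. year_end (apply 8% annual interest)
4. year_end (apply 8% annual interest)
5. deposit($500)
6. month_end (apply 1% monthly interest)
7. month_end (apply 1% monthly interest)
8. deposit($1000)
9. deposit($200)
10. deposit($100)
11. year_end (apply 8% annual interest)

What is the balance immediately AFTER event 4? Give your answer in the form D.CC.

Answer: 822.31

Derivation:
After 1 (month_end (apply 1% monthly interest)): balance=$505.00 total_interest=$5.00
After 2 (deposit($200)): balance=$705.00 total_interest=$5.00
After 3 (year_end (apply 8% annual interest)): balance=$761.40 total_interest=$61.40
After 4 (year_end (apply 8% annual interest)): balance=$822.31 total_interest=$122.31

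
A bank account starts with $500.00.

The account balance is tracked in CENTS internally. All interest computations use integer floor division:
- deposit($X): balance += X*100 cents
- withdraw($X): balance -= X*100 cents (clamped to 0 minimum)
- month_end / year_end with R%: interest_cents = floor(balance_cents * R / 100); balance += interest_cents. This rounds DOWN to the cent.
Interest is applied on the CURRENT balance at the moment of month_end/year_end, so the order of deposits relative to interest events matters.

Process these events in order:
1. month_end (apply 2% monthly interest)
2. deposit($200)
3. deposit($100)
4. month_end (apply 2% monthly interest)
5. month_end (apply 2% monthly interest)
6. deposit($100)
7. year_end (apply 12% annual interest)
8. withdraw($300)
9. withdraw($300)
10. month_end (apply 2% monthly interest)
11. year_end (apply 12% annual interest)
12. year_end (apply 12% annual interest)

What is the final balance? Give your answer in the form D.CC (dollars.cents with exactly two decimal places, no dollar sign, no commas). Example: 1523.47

Answer: 583.22

Derivation:
After 1 (month_end (apply 2% monthly interest)): balance=$510.00 total_interest=$10.00
After 2 (deposit($200)): balance=$710.00 total_interest=$10.00
After 3 (deposit($100)): balance=$810.00 total_interest=$10.00
After 4 (month_end (apply 2% monthly interest)): balance=$826.20 total_interest=$26.20
After 5 (month_end (apply 2% monthly interest)): balance=$842.72 total_interest=$42.72
After 6 (deposit($100)): balance=$942.72 total_interest=$42.72
After 7 (year_end (apply 12% annual interest)): balance=$1055.84 total_interest=$155.84
After 8 (withdraw($300)): balance=$755.84 total_interest=$155.84
After 9 (withdraw($300)): balance=$455.84 total_interest=$155.84
After 10 (month_end (apply 2% monthly interest)): balance=$464.95 total_interest=$164.95
After 11 (year_end (apply 12% annual interest)): balance=$520.74 total_interest=$220.74
After 12 (year_end (apply 12% annual interest)): balance=$583.22 total_interest=$283.22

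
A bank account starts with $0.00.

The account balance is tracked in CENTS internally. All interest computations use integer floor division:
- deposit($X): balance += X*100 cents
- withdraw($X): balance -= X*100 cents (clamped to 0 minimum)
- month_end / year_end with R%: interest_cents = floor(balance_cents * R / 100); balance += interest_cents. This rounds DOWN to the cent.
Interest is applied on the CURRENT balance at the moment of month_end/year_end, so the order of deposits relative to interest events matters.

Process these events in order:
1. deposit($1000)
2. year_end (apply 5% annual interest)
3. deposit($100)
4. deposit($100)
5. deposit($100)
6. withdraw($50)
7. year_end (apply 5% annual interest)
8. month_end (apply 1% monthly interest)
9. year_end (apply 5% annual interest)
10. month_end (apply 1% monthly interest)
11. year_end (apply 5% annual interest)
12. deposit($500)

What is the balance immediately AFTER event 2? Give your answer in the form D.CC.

Answer: 1050.00

Derivation:
After 1 (deposit($1000)): balance=$1000.00 total_interest=$0.00
After 2 (year_end (apply 5% annual interest)): balance=$1050.00 total_interest=$50.00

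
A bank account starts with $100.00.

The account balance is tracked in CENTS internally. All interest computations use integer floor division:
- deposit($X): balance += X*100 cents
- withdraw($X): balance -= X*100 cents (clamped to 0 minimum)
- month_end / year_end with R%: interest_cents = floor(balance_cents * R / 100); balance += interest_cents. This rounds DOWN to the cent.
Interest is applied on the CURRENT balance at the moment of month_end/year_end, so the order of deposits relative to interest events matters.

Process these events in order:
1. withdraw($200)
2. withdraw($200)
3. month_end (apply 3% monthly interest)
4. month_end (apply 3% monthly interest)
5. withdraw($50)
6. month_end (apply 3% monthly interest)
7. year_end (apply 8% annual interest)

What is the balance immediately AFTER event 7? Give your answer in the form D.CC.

After 1 (withdraw($200)): balance=$0.00 total_interest=$0.00
After 2 (withdraw($200)): balance=$0.00 total_interest=$0.00
After 3 (month_end (apply 3% monthly interest)): balance=$0.00 total_interest=$0.00
After 4 (month_end (apply 3% monthly interest)): balance=$0.00 total_interest=$0.00
After 5 (withdraw($50)): balance=$0.00 total_interest=$0.00
After 6 (month_end (apply 3% monthly interest)): balance=$0.00 total_interest=$0.00
After 7 (year_end (apply 8% annual interest)): balance=$0.00 total_interest=$0.00

Answer: 0.00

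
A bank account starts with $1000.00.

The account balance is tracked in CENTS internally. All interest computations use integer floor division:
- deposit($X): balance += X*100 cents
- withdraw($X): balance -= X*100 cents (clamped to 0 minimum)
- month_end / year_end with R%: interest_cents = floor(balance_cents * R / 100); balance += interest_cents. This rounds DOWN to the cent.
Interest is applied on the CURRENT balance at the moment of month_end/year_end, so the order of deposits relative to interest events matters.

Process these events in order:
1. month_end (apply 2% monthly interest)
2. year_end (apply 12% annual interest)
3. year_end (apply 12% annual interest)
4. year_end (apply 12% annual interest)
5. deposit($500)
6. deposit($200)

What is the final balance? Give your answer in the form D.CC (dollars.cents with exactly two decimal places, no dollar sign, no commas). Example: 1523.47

After 1 (month_end (apply 2% monthly interest)): balance=$1020.00 total_interest=$20.00
After 2 (year_end (apply 12% annual interest)): balance=$1142.40 total_interest=$142.40
After 3 (year_end (apply 12% annual interest)): balance=$1279.48 total_interest=$279.48
After 4 (year_end (apply 12% annual interest)): balance=$1433.01 total_interest=$433.01
After 5 (deposit($500)): balance=$1933.01 total_interest=$433.01
After 6 (deposit($200)): balance=$2133.01 total_interest=$433.01

Answer: 2133.01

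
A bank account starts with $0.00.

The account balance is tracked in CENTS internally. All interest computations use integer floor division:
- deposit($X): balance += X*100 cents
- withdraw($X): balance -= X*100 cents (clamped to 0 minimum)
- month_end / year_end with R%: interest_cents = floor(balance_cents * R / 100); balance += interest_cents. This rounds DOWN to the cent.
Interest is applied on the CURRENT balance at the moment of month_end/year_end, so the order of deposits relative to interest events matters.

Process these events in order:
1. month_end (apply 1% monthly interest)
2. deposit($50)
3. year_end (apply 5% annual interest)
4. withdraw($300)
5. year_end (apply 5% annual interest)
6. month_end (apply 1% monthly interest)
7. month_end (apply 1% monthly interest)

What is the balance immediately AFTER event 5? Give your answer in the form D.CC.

Answer: 0.00

Derivation:
After 1 (month_end (apply 1% monthly interest)): balance=$0.00 total_interest=$0.00
After 2 (deposit($50)): balance=$50.00 total_interest=$0.00
After 3 (year_end (apply 5% annual interest)): balance=$52.50 total_interest=$2.50
After 4 (withdraw($300)): balance=$0.00 total_interest=$2.50
After 5 (year_end (apply 5% annual interest)): balance=$0.00 total_interest=$2.50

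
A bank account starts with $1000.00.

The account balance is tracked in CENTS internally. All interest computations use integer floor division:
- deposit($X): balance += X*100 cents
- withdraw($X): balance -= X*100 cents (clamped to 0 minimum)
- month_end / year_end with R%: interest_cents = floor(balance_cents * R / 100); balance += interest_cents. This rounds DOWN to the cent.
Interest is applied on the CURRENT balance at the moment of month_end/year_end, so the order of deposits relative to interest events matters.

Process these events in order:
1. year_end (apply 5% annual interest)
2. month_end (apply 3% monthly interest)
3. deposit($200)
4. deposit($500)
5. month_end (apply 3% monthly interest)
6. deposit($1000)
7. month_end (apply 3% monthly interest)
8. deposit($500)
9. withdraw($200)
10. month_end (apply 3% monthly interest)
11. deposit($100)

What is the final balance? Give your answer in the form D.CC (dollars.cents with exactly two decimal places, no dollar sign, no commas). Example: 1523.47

After 1 (year_end (apply 5% annual interest)): balance=$1050.00 total_interest=$50.00
After 2 (month_end (apply 3% monthly interest)): balance=$1081.50 total_interest=$81.50
After 3 (deposit($200)): balance=$1281.50 total_interest=$81.50
After 4 (deposit($500)): balance=$1781.50 total_interest=$81.50
After 5 (month_end (apply 3% monthly interest)): balance=$1834.94 total_interest=$134.94
After 6 (deposit($1000)): balance=$2834.94 total_interest=$134.94
After 7 (month_end (apply 3% monthly interest)): balance=$2919.98 total_interest=$219.98
After 8 (deposit($500)): balance=$3419.98 total_interest=$219.98
After 9 (withdraw($200)): balance=$3219.98 total_interest=$219.98
After 10 (month_end (apply 3% monthly interest)): balance=$3316.57 total_interest=$316.57
After 11 (deposit($100)): balance=$3416.57 total_interest=$316.57

Answer: 3416.57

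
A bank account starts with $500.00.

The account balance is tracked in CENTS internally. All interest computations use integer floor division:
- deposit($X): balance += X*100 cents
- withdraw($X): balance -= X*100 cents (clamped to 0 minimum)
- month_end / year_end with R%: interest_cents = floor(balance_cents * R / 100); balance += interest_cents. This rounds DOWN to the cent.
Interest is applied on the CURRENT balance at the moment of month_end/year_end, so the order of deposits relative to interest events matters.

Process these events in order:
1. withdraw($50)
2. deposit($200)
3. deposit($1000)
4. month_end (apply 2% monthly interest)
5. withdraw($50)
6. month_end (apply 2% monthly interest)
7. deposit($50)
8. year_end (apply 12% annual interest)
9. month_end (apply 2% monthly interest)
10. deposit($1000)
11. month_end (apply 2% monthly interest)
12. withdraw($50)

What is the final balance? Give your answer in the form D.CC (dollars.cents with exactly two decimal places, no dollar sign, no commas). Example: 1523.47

Answer: 2969.15

Derivation:
After 1 (withdraw($50)): balance=$450.00 total_interest=$0.00
After 2 (deposit($200)): balance=$650.00 total_interest=$0.00
After 3 (deposit($1000)): balance=$1650.00 total_interest=$0.00
After 4 (month_end (apply 2% monthly interest)): balance=$1683.00 total_interest=$33.00
After 5 (withdraw($50)): balance=$1633.00 total_interest=$33.00
After 6 (month_end (apply 2% monthly interest)): balance=$1665.66 total_interest=$65.66
After 7 (deposit($50)): balance=$1715.66 total_interest=$65.66
After 8 (year_end (apply 12% annual interest)): balance=$1921.53 total_interest=$271.53
After 9 (month_end (apply 2% monthly interest)): balance=$1959.96 total_interest=$309.96
After 10 (deposit($1000)): balance=$2959.96 total_interest=$309.96
After 11 (month_end (apply 2% monthly interest)): balance=$3019.15 total_interest=$369.15
After 12 (withdraw($50)): balance=$2969.15 total_interest=$369.15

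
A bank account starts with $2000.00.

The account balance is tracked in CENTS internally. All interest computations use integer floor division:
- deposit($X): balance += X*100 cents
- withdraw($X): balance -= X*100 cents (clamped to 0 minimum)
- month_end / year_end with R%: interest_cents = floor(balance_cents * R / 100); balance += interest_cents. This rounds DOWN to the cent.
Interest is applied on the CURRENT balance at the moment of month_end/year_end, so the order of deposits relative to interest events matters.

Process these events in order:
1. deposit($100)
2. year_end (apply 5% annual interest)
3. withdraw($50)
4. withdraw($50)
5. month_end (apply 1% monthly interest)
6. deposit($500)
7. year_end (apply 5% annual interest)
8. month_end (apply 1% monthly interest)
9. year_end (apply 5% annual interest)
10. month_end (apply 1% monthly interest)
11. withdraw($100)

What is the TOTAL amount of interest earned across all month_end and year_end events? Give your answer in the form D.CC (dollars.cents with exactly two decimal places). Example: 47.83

Answer: 453.40

Derivation:
After 1 (deposit($100)): balance=$2100.00 total_interest=$0.00
After 2 (year_end (apply 5% annual interest)): balance=$2205.00 total_interest=$105.00
After 3 (withdraw($50)): balance=$2155.00 total_interest=$105.00
After 4 (withdraw($50)): balance=$2105.00 total_interest=$105.00
After 5 (month_end (apply 1% monthly interest)): balance=$2126.05 total_interest=$126.05
After 6 (deposit($500)): balance=$2626.05 total_interest=$126.05
After 7 (year_end (apply 5% annual interest)): balance=$2757.35 total_interest=$257.35
After 8 (month_end (apply 1% monthly interest)): balance=$2784.92 total_interest=$284.92
After 9 (year_end (apply 5% annual interest)): balance=$2924.16 total_interest=$424.16
After 10 (month_end (apply 1% monthly interest)): balance=$2953.40 total_interest=$453.40
After 11 (withdraw($100)): balance=$2853.40 total_interest=$453.40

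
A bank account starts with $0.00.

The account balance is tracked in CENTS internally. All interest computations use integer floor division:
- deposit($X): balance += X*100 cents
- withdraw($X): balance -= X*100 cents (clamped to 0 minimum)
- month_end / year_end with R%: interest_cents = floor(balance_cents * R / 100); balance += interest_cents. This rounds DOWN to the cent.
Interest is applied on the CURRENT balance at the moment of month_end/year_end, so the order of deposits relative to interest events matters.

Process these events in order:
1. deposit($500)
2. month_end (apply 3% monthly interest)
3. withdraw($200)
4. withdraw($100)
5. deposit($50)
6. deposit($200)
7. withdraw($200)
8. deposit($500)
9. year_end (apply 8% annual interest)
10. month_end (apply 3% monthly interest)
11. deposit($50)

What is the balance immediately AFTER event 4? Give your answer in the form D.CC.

Answer: 215.00

Derivation:
After 1 (deposit($500)): balance=$500.00 total_interest=$0.00
After 2 (month_end (apply 3% monthly interest)): balance=$515.00 total_interest=$15.00
After 3 (withdraw($200)): balance=$315.00 total_interest=$15.00
After 4 (withdraw($100)): balance=$215.00 total_interest=$15.00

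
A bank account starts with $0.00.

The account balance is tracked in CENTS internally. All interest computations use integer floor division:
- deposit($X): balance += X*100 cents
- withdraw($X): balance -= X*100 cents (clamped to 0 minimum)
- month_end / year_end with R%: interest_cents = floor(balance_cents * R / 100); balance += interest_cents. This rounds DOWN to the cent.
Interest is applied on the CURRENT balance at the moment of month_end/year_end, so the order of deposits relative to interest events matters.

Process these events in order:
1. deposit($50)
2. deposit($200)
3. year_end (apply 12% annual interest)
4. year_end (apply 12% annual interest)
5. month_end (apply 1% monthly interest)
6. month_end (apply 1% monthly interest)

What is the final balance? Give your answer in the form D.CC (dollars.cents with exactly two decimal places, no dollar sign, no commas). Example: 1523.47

Answer: 319.89

Derivation:
After 1 (deposit($50)): balance=$50.00 total_interest=$0.00
After 2 (deposit($200)): balance=$250.00 total_interest=$0.00
After 3 (year_end (apply 12% annual interest)): balance=$280.00 total_interest=$30.00
After 4 (year_end (apply 12% annual interest)): balance=$313.60 total_interest=$63.60
After 5 (month_end (apply 1% monthly interest)): balance=$316.73 total_interest=$66.73
After 6 (month_end (apply 1% monthly interest)): balance=$319.89 total_interest=$69.89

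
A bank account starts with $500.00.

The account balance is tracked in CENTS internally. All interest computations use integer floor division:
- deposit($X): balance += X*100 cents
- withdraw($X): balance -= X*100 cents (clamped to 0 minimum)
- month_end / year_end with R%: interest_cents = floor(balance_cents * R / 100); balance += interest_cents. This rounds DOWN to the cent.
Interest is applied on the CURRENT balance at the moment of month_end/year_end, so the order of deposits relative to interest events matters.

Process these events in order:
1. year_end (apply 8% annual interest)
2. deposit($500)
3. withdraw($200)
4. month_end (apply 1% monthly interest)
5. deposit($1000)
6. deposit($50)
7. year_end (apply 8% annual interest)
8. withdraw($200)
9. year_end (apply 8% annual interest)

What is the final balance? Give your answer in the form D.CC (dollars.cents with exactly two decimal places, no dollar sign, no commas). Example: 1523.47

After 1 (year_end (apply 8% annual interest)): balance=$540.00 total_interest=$40.00
After 2 (deposit($500)): balance=$1040.00 total_interest=$40.00
After 3 (withdraw($200)): balance=$840.00 total_interest=$40.00
After 4 (month_end (apply 1% monthly interest)): balance=$848.40 total_interest=$48.40
After 5 (deposit($1000)): balance=$1848.40 total_interest=$48.40
After 6 (deposit($50)): balance=$1898.40 total_interest=$48.40
After 7 (year_end (apply 8% annual interest)): balance=$2050.27 total_interest=$200.27
After 8 (withdraw($200)): balance=$1850.27 total_interest=$200.27
After 9 (year_end (apply 8% annual interest)): balance=$1998.29 total_interest=$348.29

Answer: 1998.29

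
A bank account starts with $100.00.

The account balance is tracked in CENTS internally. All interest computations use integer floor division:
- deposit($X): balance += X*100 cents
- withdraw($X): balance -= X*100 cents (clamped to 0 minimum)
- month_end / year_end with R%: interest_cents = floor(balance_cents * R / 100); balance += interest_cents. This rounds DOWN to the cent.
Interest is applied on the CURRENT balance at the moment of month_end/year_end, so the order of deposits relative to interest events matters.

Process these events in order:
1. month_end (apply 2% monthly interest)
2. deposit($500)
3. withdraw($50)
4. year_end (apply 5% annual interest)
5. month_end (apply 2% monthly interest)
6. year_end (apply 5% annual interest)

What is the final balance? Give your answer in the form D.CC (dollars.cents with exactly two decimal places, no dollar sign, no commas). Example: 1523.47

Answer: 620.74

Derivation:
After 1 (month_end (apply 2% monthly interest)): balance=$102.00 total_interest=$2.00
After 2 (deposit($500)): balance=$602.00 total_interest=$2.00
After 3 (withdraw($50)): balance=$552.00 total_interest=$2.00
After 4 (year_end (apply 5% annual interest)): balance=$579.60 total_interest=$29.60
After 5 (month_end (apply 2% monthly interest)): balance=$591.19 total_interest=$41.19
After 6 (year_end (apply 5% annual interest)): balance=$620.74 total_interest=$70.74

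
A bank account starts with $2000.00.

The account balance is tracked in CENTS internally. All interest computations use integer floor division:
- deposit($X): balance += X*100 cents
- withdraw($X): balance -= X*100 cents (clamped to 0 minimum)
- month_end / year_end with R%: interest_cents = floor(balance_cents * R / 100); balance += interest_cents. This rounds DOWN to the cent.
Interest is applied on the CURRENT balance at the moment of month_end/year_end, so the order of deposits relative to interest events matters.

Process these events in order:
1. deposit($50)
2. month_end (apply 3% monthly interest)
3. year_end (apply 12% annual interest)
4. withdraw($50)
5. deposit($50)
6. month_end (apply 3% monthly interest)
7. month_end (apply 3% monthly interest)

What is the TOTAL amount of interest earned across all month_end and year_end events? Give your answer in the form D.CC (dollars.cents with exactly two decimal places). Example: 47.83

After 1 (deposit($50)): balance=$2050.00 total_interest=$0.00
After 2 (month_end (apply 3% monthly interest)): balance=$2111.50 total_interest=$61.50
After 3 (year_end (apply 12% annual interest)): balance=$2364.88 total_interest=$314.88
After 4 (withdraw($50)): balance=$2314.88 total_interest=$314.88
After 5 (deposit($50)): balance=$2364.88 total_interest=$314.88
After 6 (month_end (apply 3% monthly interest)): balance=$2435.82 total_interest=$385.82
After 7 (month_end (apply 3% monthly interest)): balance=$2508.89 total_interest=$458.89

Answer: 458.89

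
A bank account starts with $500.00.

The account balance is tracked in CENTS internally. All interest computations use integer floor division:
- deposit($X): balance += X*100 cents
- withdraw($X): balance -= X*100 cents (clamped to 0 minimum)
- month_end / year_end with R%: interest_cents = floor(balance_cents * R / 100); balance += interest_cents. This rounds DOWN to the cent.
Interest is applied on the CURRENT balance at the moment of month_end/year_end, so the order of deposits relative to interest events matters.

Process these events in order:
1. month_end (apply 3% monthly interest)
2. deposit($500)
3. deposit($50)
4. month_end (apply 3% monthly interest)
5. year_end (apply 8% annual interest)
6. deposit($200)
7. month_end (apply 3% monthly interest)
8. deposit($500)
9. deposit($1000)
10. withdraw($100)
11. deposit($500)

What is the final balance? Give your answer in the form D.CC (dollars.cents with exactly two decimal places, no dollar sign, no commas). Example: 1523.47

Answer: 3326.24

Derivation:
After 1 (month_end (apply 3% monthly interest)): balance=$515.00 total_interest=$15.00
After 2 (deposit($500)): balance=$1015.00 total_interest=$15.00
After 3 (deposit($50)): balance=$1065.00 total_interest=$15.00
After 4 (month_end (apply 3% monthly interest)): balance=$1096.95 total_interest=$46.95
After 5 (year_end (apply 8% annual interest)): balance=$1184.70 total_interest=$134.70
After 6 (deposit($200)): balance=$1384.70 total_interest=$134.70
After 7 (month_end (apply 3% monthly interest)): balance=$1426.24 total_interest=$176.24
After 8 (deposit($500)): balance=$1926.24 total_interest=$176.24
After 9 (deposit($1000)): balance=$2926.24 total_interest=$176.24
After 10 (withdraw($100)): balance=$2826.24 total_interest=$176.24
After 11 (deposit($500)): balance=$3326.24 total_interest=$176.24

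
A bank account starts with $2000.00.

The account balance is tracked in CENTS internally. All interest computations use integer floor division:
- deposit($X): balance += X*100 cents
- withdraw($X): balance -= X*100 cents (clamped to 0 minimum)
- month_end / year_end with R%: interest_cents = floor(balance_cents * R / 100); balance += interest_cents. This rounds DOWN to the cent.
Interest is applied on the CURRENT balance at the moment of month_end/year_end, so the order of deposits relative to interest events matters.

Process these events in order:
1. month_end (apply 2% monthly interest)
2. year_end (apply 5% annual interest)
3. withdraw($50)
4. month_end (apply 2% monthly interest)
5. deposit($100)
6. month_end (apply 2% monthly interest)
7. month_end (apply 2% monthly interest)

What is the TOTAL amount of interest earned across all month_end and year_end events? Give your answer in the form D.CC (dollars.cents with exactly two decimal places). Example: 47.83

After 1 (month_end (apply 2% monthly interest)): balance=$2040.00 total_interest=$40.00
After 2 (year_end (apply 5% annual interest)): balance=$2142.00 total_interest=$142.00
After 3 (withdraw($50)): balance=$2092.00 total_interest=$142.00
After 4 (month_end (apply 2% monthly interest)): balance=$2133.84 total_interest=$183.84
After 5 (deposit($100)): balance=$2233.84 total_interest=$183.84
After 6 (month_end (apply 2% monthly interest)): balance=$2278.51 total_interest=$228.51
After 7 (month_end (apply 2% monthly interest)): balance=$2324.08 total_interest=$274.08

Answer: 274.08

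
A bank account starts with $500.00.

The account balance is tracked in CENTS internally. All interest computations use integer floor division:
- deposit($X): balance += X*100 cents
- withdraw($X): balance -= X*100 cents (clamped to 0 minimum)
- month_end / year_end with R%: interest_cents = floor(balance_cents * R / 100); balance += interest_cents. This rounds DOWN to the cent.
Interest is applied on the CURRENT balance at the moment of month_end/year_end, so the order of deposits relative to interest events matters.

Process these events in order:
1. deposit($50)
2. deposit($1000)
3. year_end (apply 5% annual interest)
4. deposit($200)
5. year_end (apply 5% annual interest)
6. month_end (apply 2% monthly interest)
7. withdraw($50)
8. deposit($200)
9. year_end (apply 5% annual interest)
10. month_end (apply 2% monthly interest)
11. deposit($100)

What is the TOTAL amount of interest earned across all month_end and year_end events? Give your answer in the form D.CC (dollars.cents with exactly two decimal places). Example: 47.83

After 1 (deposit($50)): balance=$550.00 total_interest=$0.00
After 2 (deposit($1000)): balance=$1550.00 total_interest=$0.00
After 3 (year_end (apply 5% annual interest)): balance=$1627.50 total_interest=$77.50
After 4 (deposit($200)): balance=$1827.50 total_interest=$77.50
After 5 (year_end (apply 5% annual interest)): balance=$1918.87 total_interest=$168.87
After 6 (month_end (apply 2% monthly interest)): balance=$1957.24 total_interest=$207.24
After 7 (withdraw($50)): balance=$1907.24 total_interest=$207.24
After 8 (deposit($200)): balance=$2107.24 total_interest=$207.24
After 9 (year_end (apply 5% annual interest)): balance=$2212.60 total_interest=$312.60
After 10 (month_end (apply 2% monthly interest)): balance=$2256.85 total_interest=$356.85
After 11 (deposit($100)): balance=$2356.85 total_interest=$356.85

Answer: 356.85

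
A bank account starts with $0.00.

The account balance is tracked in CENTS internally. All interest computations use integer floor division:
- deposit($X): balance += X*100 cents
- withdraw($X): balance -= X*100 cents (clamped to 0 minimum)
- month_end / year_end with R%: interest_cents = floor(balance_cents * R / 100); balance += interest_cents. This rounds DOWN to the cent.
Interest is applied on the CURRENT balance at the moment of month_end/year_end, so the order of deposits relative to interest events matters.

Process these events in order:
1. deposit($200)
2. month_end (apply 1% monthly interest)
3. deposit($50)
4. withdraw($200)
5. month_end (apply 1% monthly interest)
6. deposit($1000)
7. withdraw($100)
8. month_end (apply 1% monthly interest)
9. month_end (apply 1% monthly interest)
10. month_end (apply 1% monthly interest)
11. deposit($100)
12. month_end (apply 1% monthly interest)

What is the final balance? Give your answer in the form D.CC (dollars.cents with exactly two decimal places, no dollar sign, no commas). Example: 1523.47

After 1 (deposit($200)): balance=$200.00 total_interest=$0.00
After 2 (month_end (apply 1% monthly interest)): balance=$202.00 total_interest=$2.00
After 3 (deposit($50)): balance=$252.00 total_interest=$2.00
After 4 (withdraw($200)): balance=$52.00 total_interest=$2.00
After 5 (month_end (apply 1% monthly interest)): balance=$52.52 total_interest=$2.52
After 6 (deposit($1000)): balance=$1052.52 total_interest=$2.52
After 7 (withdraw($100)): balance=$952.52 total_interest=$2.52
After 8 (month_end (apply 1% monthly interest)): balance=$962.04 total_interest=$12.04
After 9 (month_end (apply 1% monthly interest)): balance=$971.66 total_interest=$21.66
After 10 (month_end (apply 1% monthly interest)): balance=$981.37 total_interest=$31.37
After 11 (deposit($100)): balance=$1081.37 total_interest=$31.37
After 12 (month_end (apply 1% monthly interest)): balance=$1092.18 total_interest=$42.18

Answer: 1092.18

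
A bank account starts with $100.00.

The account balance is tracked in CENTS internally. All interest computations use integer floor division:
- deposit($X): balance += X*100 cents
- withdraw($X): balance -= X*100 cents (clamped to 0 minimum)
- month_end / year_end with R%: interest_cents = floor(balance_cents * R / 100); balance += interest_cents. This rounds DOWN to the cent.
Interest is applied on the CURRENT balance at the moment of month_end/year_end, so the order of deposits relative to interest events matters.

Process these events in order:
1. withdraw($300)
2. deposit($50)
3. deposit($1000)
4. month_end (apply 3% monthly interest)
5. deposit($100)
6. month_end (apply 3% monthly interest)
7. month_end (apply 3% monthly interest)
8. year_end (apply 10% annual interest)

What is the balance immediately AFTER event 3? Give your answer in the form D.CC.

Answer: 1050.00

Derivation:
After 1 (withdraw($300)): balance=$0.00 total_interest=$0.00
After 2 (deposit($50)): balance=$50.00 total_interest=$0.00
After 3 (deposit($1000)): balance=$1050.00 total_interest=$0.00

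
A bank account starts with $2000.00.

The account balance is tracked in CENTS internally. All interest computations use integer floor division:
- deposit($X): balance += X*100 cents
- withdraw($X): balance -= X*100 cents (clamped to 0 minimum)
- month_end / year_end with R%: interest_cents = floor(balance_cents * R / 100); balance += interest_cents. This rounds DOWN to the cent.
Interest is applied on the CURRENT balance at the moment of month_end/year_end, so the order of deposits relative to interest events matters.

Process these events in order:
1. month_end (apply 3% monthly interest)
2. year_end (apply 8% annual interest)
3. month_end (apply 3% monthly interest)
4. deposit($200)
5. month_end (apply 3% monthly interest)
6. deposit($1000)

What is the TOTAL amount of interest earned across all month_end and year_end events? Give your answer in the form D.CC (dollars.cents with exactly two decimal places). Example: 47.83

Answer: 366.28

Derivation:
After 1 (month_end (apply 3% monthly interest)): balance=$2060.00 total_interest=$60.00
After 2 (year_end (apply 8% annual interest)): balance=$2224.80 total_interest=$224.80
After 3 (month_end (apply 3% monthly interest)): balance=$2291.54 total_interest=$291.54
After 4 (deposit($200)): balance=$2491.54 total_interest=$291.54
After 5 (month_end (apply 3% monthly interest)): balance=$2566.28 total_interest=$366.28
After 6 (deposit($1000)): balance=$3566.28 total_interest=$366.28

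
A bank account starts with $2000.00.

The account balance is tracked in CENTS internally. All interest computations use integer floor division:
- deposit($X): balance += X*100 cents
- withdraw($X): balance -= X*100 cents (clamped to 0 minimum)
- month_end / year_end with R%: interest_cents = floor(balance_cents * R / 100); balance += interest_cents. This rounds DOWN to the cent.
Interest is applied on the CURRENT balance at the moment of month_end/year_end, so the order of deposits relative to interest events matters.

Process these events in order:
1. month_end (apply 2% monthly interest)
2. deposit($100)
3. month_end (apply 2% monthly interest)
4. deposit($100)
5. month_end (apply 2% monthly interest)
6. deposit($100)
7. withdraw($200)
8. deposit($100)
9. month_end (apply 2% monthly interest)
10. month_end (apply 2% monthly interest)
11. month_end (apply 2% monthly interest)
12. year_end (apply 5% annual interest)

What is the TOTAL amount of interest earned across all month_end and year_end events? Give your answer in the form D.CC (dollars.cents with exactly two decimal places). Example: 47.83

After 1 (month_end (apply 2% monthly interest)): balance=$2040.00 total_interest=$40.00
After 2 (deposit($100)): balance=$2140.00 total_interest=$40.00
After 3 (month_end (apply 2% monthly interest)): balance=$2182.80 total_interest=$82.80
After 4 (deposit($100)): balance=$2282.80 total_interest=$82.80
After 5 (month_end (apply 2% monthly interest)): balance=$2328.45 total_interest=$128.45
After 6 (deposit($100)): balance=$2428.45 total_interest=$128.45
After 7 (withdraw($200)): balance=$2228.45 total_interest=$128.45
After 8 (deposit($100)): balance=$2328.45 total_interest=$128.45
After 9 (month_end (apply 2% monthly interest)): balance=$2375.01 total_interest=$175.01
After 10 (month_end (apply 2% monthly interest)): balance=$2422.51 total_interest=$222.51
After 11 (month_end (apply 2% monthly interest)): balance=$2470.96 total_interest=$270.96
After 12 (year_end (apply 5% annual interest)): balance=$2594.50 total_interest=$394.50

Answer: 394.50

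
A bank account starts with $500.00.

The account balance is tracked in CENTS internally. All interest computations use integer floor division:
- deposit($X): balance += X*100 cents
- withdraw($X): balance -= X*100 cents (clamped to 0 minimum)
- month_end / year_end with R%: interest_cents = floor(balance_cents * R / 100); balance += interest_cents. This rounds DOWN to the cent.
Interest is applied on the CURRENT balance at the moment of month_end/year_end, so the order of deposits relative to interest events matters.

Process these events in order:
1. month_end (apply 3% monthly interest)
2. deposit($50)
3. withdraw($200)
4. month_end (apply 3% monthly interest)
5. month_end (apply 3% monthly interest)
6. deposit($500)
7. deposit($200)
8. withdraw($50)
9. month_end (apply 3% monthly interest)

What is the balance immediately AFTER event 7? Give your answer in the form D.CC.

Answer: 1087.22

Derivation:
After 1 (month_end (apply 3% monthly interest)): balance=$515.00 total_interest=$15.00
After 2 (deposit($50)): balance=$565.00 total_interest=$15.00
After 3 (withdraw($200)): balance=$365.00 total_interest=$15.00
After 4 (month_end (apply 3% monthly interest)): balance=$375.95 total_interest=$25.95
After 5 (month_end (apply 3% monthly interest)): balance=$387.22 total_interest=$37.22
After 6 (deposit($500)): balance=$887.22 total_interest=$37.22
After 7 (deposit($200)): balance=$1087.22 total_interest=$37.22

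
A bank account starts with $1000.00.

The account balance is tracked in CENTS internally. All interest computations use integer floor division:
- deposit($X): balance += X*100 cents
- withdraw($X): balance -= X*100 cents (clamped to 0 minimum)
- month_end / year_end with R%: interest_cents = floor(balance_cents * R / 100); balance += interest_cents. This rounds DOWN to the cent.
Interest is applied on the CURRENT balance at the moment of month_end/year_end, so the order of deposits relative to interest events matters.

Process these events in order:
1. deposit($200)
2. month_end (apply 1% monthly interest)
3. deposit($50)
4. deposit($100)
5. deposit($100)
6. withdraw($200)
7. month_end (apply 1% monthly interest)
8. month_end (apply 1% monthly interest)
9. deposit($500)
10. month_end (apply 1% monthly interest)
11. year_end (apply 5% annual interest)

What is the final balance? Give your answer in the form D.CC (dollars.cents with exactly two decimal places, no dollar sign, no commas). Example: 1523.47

Answer: 1895.49

Derivation:
After 1 (deposit($200)): balance=$1200.00 total_interest=$0.00
After 2 (month_end (apply 1% monthly interest)): balance=$1212.00 total_interest=$12.00
After 3 (deposit($50)): balance=$1262.00 total_interest=$12.00
After 4 (deposit($100)): balance=$1362.00 total_interest=$12.00
After 5 (deposit($100)): balance=$1462.00 total_interest=$12.00
After 6 (withdraw($200)): balance=$1262.00 total_interest=$12.00
After 7 (month_end (apply 1% monthly interest)): balance=$1274.62 total_interest=$24.62
After 8 (month_end (apply 1% monthly interest)): balance=$1287.36 total_interest=$37.36
After 9 (deposit($500)): balance=$1787.36 total_interest=$37.36
After 10 (month_end (apply 1% monthly interest)): balance=$1805.23 total_interest=$55.23
After 11 (year_end (apply 5% annual interest)): balance=$1895.49 total_interest=$145.49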